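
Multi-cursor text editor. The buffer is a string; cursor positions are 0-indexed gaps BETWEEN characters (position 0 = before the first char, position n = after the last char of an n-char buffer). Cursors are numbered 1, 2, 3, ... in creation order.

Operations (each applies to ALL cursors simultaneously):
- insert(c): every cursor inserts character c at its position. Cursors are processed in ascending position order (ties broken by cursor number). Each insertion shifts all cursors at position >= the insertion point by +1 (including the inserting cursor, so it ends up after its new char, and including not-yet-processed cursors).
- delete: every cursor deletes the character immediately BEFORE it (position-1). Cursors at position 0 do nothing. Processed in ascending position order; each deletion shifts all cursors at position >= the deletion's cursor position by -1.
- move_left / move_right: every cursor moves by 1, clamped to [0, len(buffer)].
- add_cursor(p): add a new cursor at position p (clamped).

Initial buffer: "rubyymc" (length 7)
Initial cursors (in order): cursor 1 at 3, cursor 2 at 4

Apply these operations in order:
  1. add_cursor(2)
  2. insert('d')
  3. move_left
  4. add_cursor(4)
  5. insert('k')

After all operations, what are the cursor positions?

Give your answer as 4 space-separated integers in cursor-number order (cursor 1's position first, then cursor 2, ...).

After op 1 (add_cursor(2)): buffer="rubyymc" (len 7), cursors c3@2 c1@3 c2@4, authorship .......
After op 2 (insert('d')): buffer="rudbdydymc" (len 10), cursors c3@3 c1@5 c2@7, authorship ..3.1.2...
After op 3 (move_left): buffer="rudbdydymc" (len 10), cursors c3@2 c1@4 c2@6, authorship ..3.1.2...
After op 4 (add_cursor(4)): buffer="rudbdydymc" (len 10), cursors c3@2 c1@4 c4@4 c2@6, authorship ..3.1.2...
After op 5 (insert('k')): buffer="rukdbkkdykdymc" (len 14), cursors c3@3 c1@7 c4@7 c2@10, authorship ..33.141.22...

Answer: 7 10 3 7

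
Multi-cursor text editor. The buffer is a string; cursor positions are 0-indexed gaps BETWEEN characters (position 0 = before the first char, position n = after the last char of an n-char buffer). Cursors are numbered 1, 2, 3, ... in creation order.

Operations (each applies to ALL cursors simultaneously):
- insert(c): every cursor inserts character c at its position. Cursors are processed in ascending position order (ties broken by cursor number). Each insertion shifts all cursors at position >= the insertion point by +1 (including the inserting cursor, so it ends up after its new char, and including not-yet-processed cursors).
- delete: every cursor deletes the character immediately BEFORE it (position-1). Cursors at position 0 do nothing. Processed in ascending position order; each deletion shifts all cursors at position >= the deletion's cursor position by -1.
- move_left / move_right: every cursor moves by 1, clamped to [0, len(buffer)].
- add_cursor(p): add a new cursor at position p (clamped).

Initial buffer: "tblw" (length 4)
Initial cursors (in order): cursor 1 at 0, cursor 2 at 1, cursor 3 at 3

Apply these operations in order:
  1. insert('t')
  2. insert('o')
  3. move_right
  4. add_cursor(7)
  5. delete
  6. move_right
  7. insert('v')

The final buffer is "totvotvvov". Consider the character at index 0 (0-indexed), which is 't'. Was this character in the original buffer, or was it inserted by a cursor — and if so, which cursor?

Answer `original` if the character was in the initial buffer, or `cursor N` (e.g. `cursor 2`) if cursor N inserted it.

Answer: cursor 1

Derivation:
After op 1 (insert('t')): buffer="tttbltw" (len 7), cursors c1@1 c2@3 c3@6, authorship 1.2..3.
After op 2 (insert('o')): buffer="tottobltow" (len 10), cursors c1@2 c2@5 c3@9, authorship 11.22..33.
After op 3 (move_right): buffer="tottobltow" (len 10), cursors c1@3 c2@6 c3@10, authorship 11.22..33.
After op 4 (add_cursor(7)): buffer="tottobltow" (len 10), cursors c1@3 c2@6 c4@7 c3@10, authorship 11.22..33.
After op 5 (delete): buffer="tototo" (len 6), cursors c1@2 c2@4 c4@4 c3@6, authorship 112233
After op 6 (move_right): buffer="tototo" (len 6), cursors c1@3 c2@5 c4@5 c3@6, authorship 112233
After op 7 (insert('v')): buffer="totvotvvov" (len 10), cursors c1@4 c2@8 c4@8 c3@10, authorship 1121232433
Authorship (.=original, N=cursor N): 1 1 2 1 2 3 2 4 3 3
Index 0: author = 1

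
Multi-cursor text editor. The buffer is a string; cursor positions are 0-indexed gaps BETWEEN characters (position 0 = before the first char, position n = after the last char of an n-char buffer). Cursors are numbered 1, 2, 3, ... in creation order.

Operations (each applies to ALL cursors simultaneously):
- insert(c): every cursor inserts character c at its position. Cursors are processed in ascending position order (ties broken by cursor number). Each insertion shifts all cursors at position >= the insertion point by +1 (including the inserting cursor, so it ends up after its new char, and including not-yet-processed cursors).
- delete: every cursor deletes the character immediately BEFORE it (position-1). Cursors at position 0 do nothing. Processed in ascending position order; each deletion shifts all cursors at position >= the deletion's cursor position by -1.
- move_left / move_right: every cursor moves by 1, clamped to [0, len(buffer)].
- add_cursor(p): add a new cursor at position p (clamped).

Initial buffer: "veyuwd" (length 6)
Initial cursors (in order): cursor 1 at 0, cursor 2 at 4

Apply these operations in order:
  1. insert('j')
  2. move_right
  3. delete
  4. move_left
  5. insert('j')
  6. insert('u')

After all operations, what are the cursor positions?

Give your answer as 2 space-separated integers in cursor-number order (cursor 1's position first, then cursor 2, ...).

Answer: 2 8

Derivation:
After op 1 (insert('j')): buffer="jveyujwd" (len 8), cursors c1@1 c2@6, authorship 1....2..
After op 2 (move_right): buffer="jveyujwd" (len 8), cursors c1@2 c2@7, authorship 1....2..
After op 3 (delete): buffer="jeyujd" (len 6), cursors c1@1 c2@5, authorship 1...2.
After op 4 (move_left): buffer="jeyujd" (len 6), cursors c1@0 c2@4, authorship 1...2.
After op 5 (insert('j')): buffer="jjeyujjd" (len 8), cursors c1@1 c2@6, authorship 11...22.
After op 6 (insert('u')): buffer="jujeyujujd" (len 10), cursors c1@2 c2@8, authorship 111...222.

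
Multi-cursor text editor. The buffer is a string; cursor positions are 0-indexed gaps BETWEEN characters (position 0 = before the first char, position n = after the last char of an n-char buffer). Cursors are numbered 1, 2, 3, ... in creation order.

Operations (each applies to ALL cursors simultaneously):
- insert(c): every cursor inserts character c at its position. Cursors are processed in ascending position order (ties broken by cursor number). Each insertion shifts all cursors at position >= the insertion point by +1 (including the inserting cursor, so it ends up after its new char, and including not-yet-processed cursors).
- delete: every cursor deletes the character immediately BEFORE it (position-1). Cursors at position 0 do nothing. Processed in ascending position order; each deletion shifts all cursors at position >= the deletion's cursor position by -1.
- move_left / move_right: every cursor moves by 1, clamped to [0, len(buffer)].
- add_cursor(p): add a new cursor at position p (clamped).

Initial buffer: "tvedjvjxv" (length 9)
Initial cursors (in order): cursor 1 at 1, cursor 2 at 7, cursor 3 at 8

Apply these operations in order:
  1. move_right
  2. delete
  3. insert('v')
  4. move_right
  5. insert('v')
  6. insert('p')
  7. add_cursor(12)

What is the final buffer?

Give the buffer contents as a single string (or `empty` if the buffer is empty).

Answer: tvevpdjvjvvvvpp

Derivation:
After op 1 (move_right): buffer="tvedjvjxv" (len 9), cursors c1@2 c2@8 c3@9, authorship .........
After op 2 (delete): buffer="tedjvj" (len 6), cursors c1@1 c2@6 c3@6, authorship ......
After op 3 (insert('v')): buffer="tvedjvjvv" (len 9), cursors c1@2 c2@9 c3@9, authorship .1.....23
After op 4 (move_right): buffer="tvedjvjvv" (len 9), cursors c1@3 c2@9 c3@9, authorship .1.....23
After op 5 (insert('v')): buffer="tvevdjvjvvvv" (len 12), cursors c1@4 c2@12 c3@12, authorship .1.1....2323
After op 6 (insert('p')): buffer="tvevpdjvjvvvvpp" (len 15), cursors c1@5 c2@15 c3@15, authorship .1.11....232323
After op 7 (add_cursor(12)): buffer="tvevpdjvjvvvvpp" (len 15), cursors c1@5 c4@12 c2@15 c3@15, authorship .1.11....232323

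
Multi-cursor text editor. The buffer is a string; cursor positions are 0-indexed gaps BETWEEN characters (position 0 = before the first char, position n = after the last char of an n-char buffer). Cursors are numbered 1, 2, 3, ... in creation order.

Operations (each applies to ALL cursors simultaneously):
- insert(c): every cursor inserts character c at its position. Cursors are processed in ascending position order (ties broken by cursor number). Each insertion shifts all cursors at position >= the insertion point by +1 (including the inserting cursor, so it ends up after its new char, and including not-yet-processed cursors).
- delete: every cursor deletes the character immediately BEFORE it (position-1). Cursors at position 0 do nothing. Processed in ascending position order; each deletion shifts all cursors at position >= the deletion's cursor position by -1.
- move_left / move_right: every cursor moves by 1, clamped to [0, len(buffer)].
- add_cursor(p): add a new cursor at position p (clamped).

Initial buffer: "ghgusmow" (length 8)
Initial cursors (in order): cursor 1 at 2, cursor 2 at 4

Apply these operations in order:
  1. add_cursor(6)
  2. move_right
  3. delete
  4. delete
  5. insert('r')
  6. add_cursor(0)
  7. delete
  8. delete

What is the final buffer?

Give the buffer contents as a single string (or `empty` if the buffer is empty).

Answer: w

Derivation:
After op 1 (add_cursor(6)): buffer="ghgusmow" (len 8), cursors c1@2 c2@4 c3@6, authorship ........
After op 2 (move_right): buffer="ghgusmow" (len 8), cursors c1@3 c2@5 c3@7, authorship ........
After op 3 (delete): buffer="ghumw" (len 5), cursors c1@2 c2@3 c3@4, authorship .....
After op 4 (delete): buffer="gw" (len 2), cursors c1@1 c2@1 c3@1, authorship ..
After op 5 (insert('r')): buffer="grrrw" (len 5), cursors c1@4 c2@4 c3@4, authorship .123.
After op 6 (add_cursor(0)): buffer="grrrw" (len 5), cursors c4@0 c1@4 c2@4 c3@4, authorship .123.
After op 7 (delete): buffer="gw" (len 2), cursors c4@0 c1@1 c2@1 c3@1, authorship ..
After op 8 (delete): buffer="w" (len 1), cursors c1@0 c2@0 c3@0 c4@0, authorship .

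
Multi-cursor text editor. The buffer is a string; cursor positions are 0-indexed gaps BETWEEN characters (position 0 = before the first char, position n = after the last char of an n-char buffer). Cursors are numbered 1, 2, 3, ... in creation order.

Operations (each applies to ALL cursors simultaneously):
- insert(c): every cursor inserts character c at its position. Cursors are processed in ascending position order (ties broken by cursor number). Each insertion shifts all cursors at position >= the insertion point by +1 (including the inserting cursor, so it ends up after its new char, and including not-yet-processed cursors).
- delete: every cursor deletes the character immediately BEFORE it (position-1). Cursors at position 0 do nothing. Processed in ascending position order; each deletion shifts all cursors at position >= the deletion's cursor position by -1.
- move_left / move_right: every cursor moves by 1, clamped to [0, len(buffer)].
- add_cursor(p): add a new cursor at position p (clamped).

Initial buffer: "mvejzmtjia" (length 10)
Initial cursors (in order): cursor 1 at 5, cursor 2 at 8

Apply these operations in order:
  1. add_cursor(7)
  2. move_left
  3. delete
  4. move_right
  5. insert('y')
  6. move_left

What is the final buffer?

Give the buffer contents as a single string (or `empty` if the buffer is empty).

After op 1 (add_cursor(7)): buffer="mvejzmtjia" (len 10), cursors c1@5 c3@7 c2@8, authorship ..........
After op 2 (move_left): buffer="mvejzmtjia" (len 10), cursors c1@4 c3@6 c2@7, authorship ..........
After op 3 (delete): buffer="mvezjia" (len 7), cursors c1@3 c2@4 c3@4, authorship .......
After op 4 (move_right): buffer="mvezjia" (len 7), cursors c1@4 c2@5 c3@5, authorship .......
After op 5 (insert('y')): buffer="mvezyjyyia" (len 10), cursors c1@5 c2@8 c3@8, authorship ....1.23..
After op 6 (move_left): buffer="mvezyjyyia" (len 10), cursors c1@4 c2@7 c3@7, authorship ....1.23..

Answer: mvezyjyyia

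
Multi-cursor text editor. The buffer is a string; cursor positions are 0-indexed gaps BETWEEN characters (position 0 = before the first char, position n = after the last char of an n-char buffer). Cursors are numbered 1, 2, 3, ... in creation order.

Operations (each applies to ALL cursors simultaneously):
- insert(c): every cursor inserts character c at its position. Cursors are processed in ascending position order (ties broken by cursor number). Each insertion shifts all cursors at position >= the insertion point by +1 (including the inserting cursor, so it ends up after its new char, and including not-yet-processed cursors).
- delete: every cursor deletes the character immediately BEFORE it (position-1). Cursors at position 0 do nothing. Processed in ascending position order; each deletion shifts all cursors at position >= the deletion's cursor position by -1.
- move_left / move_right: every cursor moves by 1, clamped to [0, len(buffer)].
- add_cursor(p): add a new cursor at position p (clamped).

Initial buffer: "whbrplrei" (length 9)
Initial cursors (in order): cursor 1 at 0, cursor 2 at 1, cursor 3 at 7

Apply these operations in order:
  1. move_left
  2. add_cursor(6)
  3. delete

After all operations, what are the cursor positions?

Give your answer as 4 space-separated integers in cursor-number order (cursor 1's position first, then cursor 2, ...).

After op 1 (move_left): buffer="whbrplrei" (len 9), cursors c1@0 c2@0 c3@6, authorship .........
After op 2 (add_cursor(6)): buffer="whbrplrei" (len 9), cursors c1@0 c2@0 c3@6 c4@6, authorship .........
After op 3 (delete): buffer="whbrrei" (len 7), cursors c1@0 c2@0 c3@4 c4@4, authorship .......

Answer: 0 0 4 4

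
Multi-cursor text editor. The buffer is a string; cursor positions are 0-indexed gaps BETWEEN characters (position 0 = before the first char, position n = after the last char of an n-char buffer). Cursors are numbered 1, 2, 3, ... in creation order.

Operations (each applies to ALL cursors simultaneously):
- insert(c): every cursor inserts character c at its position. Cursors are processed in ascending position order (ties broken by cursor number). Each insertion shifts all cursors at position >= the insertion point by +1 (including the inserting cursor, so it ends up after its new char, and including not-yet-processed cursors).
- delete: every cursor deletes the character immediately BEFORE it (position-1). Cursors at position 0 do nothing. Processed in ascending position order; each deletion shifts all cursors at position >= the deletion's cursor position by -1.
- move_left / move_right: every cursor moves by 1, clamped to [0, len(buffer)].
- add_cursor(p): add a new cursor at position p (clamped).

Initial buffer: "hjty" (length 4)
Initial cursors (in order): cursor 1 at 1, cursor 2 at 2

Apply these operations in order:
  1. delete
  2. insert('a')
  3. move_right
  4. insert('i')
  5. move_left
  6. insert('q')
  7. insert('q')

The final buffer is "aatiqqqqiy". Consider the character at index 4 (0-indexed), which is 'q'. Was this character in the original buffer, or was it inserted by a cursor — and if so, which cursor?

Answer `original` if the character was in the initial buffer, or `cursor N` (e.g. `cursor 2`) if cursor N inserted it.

Answer: cursor 1

Derivation:
After op 1 (delete): buffer="ty" (len 2), cursors c1@0 c2@0, authorship ..
After op 2 (insert('a')): buffer="aaty" (len 4), cursors c1@2 c2@2, authorship 12..
After op 3 (move_right): buffer="aaty" (len 4), cursors c1@3 c2@3, authorship 12..
After op 4 (insert('i')): buffer="aatiiy" (len 6), cursors c1@5 c2@5, authorship 12.12.
After op 5 (move_left): buffer="aatiiy" (len 6), cursors c1@4 c2@4, authorship 12.12.
After op 6 (insert('q')): buffer="aatiqqiy" (len 8), cursors c1@6 c2@6, authorship 12.1122.
After op 7 (insert('q')): buffer="aatiqqqqiy" (len 10), cursors c1@8 c2@8, authorship 12.112122.
Authorship (.=original, N=cursor N): 1 2 . 1 1 2 1 2 2 .
Index 4: author = 1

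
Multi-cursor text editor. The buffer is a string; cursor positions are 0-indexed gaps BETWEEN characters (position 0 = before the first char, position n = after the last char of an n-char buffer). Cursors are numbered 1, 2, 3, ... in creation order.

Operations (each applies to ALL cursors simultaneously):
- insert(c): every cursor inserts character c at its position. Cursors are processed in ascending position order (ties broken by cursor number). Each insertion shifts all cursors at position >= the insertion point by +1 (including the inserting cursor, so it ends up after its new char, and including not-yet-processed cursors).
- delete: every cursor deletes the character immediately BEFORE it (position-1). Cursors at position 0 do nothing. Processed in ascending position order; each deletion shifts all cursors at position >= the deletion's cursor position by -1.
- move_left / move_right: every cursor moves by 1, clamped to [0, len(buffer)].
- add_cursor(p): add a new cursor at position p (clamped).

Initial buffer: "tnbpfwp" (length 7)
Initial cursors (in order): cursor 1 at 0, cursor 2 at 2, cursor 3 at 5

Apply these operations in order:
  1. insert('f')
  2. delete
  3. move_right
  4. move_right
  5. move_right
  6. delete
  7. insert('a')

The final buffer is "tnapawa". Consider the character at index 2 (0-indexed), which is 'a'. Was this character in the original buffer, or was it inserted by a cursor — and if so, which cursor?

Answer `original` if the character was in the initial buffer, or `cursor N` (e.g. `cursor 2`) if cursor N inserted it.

After op 1 (insert('f')): buffer="ftnfbpffwp" (len 10), cursors c1@1 c2@4 c3@8, authorship 1..2...3..
After op 2 (delete): buffer="tnbpfwp" (len 7), cursors c1@0 c2@2 c3@5, authorship .......
After op 3 (move_right): buffer="tnbpfwp" (len 7), cursors c1@1 c2@3 c3@6, authorship .......
After op 4 (move_right): buffer="tnbpfwp" (len 7), cursors c1@2 c2@4 c3@7, authorship .......
After op 5 (move_right): buffer="tnbpfwp" (len 7), cursors c1@3 c2@5 c3@7, authorship .......
After op 6 (delete): buffer="tnpw" (len 4), cursors c1@2 c2@3 c3@4, authorship ....
After op 7 (insert('a')): buffer="tnapawa" (len 7), cursors c1@3 c2@5 c3@7, authorship ..1.2.3
Authorship (.=original, N=cursor N): . . 1 . 2 . 3
Index 2: author = 1

Answer: cursor 1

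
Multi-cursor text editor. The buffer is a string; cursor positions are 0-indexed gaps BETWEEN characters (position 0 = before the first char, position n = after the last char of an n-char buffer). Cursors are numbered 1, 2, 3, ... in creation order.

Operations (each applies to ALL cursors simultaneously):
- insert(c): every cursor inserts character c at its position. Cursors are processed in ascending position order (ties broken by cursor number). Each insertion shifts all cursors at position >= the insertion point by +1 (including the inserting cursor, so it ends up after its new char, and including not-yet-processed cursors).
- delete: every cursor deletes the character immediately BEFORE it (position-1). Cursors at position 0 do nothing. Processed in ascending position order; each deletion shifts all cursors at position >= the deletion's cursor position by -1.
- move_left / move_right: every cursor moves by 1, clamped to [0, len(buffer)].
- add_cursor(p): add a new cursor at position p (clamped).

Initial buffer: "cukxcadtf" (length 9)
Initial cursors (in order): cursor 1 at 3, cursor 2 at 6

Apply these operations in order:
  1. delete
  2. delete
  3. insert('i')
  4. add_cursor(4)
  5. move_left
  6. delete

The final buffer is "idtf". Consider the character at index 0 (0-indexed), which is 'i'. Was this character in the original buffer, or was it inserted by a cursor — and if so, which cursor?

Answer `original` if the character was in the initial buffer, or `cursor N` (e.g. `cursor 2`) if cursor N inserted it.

Answer: cursor 2

Derivation:
After op 1 (delete): buffer="cuxcdtf" (len 7), cursors c1@2 c2@4, authorship .......
After op 2 (delete): buffer="cxdtf" (len 5), cursors c1@1 c2@2, authorship .....
After op 3 (insert('i')): buffer="cixidtf" (len 7), cursors c1@2 c2@4, authorship .1.2...
After op 4 (add_cursor(4)): buffer="cixidtf" (len 7), cursors c1@2 c2@4 c3@4, authorship .1.2...
After op 5 (move_left): buffer="cixidtf" (len 7), cursors c1@1 c2@3 c3@3, authorship .1.2...
After op 6 (delete): buffer="idtf" (len 4), cursors c1@0 c2@0 c3@0, authorship 2...
Authorship (.=original, N=cursor N): 2 . . .
Index 0: author = 2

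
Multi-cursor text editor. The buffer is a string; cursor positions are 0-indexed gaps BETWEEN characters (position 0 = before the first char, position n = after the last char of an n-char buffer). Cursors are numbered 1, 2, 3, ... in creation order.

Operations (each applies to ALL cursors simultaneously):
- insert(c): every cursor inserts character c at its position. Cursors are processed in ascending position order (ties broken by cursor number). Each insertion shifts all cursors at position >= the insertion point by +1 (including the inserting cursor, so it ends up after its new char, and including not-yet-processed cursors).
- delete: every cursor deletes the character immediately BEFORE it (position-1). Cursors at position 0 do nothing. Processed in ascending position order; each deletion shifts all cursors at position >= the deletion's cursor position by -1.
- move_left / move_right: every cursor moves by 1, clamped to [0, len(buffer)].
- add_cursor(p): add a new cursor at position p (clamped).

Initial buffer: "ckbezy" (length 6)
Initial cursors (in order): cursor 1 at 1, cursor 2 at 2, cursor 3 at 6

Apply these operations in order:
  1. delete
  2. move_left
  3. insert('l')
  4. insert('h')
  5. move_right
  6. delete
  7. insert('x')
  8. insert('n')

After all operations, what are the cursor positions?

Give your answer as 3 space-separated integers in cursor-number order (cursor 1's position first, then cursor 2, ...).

Answer: 7 7 12

Derivation:
After op 1 (delete): buffer="bez" (len 3), cursors c1@0 c2@0 c3@3, authorship ...
After op 2 (move_left): buffer="bez" (len 3), cursors c1@0 c2@0 c3@2, authorship ...
After op 3 (insert('l')): buffer="llbelz" (len 6), cursors c1@2 c2@2 c3@5, authorship 12..3.
After op 4 (insert('h')): buffer="llhhbelhz" (len 9), cursors c1@4 c2@4 c3@8, authorship 1212..33.
After op 5 (move_right): buffer="llhhbelhz" (len 9), cursors c1@5 c2@5 c3@9, authorship 1212..33.
After op 6 (delete): buffer="llhelh" (len 6), cursors c1@3 c2@3 c3@6, authorship 121.33
After op 7 (insert('x')): buffer="llhxxelhx" (len 9), cursors c1@5 c2@5 c3@9, authorship 12112.333
After op 8 (insert('n')): buffer="llhxxnnelhxn" (len 12), cursors c1@7 c2@7 c3@12, authorship 1211212.3333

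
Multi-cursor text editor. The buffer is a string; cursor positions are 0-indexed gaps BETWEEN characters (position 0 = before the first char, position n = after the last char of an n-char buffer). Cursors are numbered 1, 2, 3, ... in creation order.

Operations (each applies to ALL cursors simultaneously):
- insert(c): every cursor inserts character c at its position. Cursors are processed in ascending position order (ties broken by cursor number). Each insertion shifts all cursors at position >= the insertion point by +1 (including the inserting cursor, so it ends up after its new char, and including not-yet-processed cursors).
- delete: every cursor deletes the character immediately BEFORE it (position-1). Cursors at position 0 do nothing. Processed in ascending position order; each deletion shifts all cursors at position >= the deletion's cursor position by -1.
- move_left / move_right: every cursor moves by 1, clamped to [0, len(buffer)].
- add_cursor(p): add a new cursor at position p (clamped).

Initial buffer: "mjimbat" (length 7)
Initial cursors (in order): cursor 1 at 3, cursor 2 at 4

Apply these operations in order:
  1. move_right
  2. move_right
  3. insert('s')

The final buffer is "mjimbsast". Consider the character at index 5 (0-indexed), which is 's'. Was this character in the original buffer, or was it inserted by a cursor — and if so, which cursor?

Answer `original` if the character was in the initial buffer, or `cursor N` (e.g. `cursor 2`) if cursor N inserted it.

Answer: cursor 1

Derivation:
After op 1 (move_right): buffer="mjimbat" (len 7), cursors c1@4 c2@5, authorship .......
After op 2 (move_right): buffer="mjimbat" (len 7), cursors c1@5 c2@6, authorship .......
After op 3 (insert('s')): buffer="mjimbsast" (len 9), cursors c1@6 c2@8, authorship .....1.2.
Authorship (.=original, N=cursor N): . . . . . 1 . 2 .
Index 5: author = 1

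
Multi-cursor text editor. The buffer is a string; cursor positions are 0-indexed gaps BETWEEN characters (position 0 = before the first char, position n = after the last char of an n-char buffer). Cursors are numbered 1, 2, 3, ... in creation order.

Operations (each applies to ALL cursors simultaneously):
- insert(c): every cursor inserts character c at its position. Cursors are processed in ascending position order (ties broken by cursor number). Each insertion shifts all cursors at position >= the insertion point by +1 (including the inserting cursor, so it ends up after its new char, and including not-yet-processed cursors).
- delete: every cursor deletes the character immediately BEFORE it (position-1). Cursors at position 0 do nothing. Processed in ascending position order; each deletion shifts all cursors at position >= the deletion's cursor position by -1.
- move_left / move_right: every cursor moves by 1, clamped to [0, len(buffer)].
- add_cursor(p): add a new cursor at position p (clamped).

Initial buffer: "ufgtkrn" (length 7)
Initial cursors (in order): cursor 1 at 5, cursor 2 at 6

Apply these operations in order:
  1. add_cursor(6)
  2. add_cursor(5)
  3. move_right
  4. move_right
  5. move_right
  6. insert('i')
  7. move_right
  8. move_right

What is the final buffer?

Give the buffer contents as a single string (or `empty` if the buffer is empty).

After op 1 (add_cursor(6)): buffer="ufgtkrn" (len 7), cursors c1@5 c2@6 c3@6, authorship .......
After op 2 (add_cursor(5)): buffer="ufgtkrn" (len 7), cursors c1@5 c4@5 c2@6 c3@6, authorship .......
After op 3 (move_right): buffer="ufgtkrn" (len 7), cursors c1@6 c4@6 c2@7 c3@7, authorship .......
After op 4 (move_right): buffer="ufgtkrn" (len 7), cursors c1@7 c2@7 c3@7 c4@7, authorship .......
After op 5 (move_right): buffer="ufgtkrn" (len 7), cursors c1@7 c2@7 c3@7 c4@7, authorship .......
After op 6 (insert('i')): buffer="ufgtkrniiii" (len 11), cursors c1@11 c2@11 c3@11 c4@11, authorship .......1234
After op 7 (move_right): buffer="ufgtkrniiii" (len 11), cursors c1@11 c2@11 c3@11 c4@11, authorship .......1234
After op 8 (move_right): buffer="ufgtkrniiii" (len 11), cursors c1@11 c2@11 c3@11 c4@11, authorship .......1234

Answer: ufgtkrniiii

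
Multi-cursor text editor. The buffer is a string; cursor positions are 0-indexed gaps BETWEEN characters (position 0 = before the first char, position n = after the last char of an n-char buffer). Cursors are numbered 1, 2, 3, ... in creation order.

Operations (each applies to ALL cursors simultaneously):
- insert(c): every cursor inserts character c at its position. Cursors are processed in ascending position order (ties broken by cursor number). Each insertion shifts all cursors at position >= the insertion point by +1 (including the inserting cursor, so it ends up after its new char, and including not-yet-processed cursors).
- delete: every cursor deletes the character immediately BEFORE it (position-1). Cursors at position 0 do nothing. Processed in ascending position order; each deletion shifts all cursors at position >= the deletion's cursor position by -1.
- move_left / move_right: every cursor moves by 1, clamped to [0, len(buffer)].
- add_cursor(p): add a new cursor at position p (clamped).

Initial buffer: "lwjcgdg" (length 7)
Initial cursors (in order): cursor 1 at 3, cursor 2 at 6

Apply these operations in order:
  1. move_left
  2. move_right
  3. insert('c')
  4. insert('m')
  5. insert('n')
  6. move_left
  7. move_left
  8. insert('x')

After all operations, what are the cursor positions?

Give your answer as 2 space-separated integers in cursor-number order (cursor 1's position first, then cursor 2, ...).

Answer: 5 12

Derivation:
After op 1 (move_left): buffer="lwjcgdg" (len 7), cursors c1@2 c2@5, authorship .......
After op 2 (move_right): buffer="lwjcgdg" (len 7), cursors c1@3 c2@6, authorship .......
After op 3 (insert('c')): buffer="lwjccgdcg" (len 9), cursors c1@4 c2@8, authorship ...1...2.
After op 4 (insert('m')): buffer="lwjcmcgdcmg" (len 11), cursors c1@5 c2@10, authorship ...11...22.
After op 5 (insert('n')): buffer="lwjcmncgdcmng" (len 13), cursors c1@6 c2@12, authorship ...111...222.
After op 6 (move_left): buffer="lwjcmncgdcmng" (len 13), cursors c1@5 c2@11, authorship ...111...222.
After op 7 (move_left): buffer="lwjcmncgdcmng" (len 13), cursors c1@4 c2@10, authorship ...111...222.
After op 8 (insert('x')): buffer="lwjcxmncgdcxmng" (len 15), cursors c1@5 c2@12, authorship ...1111...2222.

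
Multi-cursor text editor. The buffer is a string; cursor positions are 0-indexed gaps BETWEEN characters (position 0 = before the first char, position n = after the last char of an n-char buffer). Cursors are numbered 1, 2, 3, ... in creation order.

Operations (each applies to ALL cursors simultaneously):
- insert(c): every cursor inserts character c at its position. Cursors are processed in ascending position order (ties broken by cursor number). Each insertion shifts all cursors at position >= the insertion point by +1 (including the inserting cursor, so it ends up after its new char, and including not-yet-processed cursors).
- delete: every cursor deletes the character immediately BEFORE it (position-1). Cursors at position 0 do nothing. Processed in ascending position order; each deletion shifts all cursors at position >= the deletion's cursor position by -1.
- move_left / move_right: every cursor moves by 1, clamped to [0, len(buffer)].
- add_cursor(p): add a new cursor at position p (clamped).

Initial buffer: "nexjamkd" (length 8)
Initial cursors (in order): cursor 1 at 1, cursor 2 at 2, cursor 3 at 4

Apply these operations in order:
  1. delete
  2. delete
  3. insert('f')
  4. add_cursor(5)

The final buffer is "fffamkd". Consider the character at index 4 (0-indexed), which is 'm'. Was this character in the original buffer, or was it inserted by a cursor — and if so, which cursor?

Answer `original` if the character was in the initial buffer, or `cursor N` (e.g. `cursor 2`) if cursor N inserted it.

Answer: original

Derivation:
After op 1 (delete): buffer="xamkd" (len 5), cursors c1@0 c2@0 c3@1, authorship .....
After op 2 (delete): buffer="amkd" (len 4), cursors c1@0 c2@0 c3@0, authorship ....
After op 3 (insert('f')): buffer="fffamkd" (len 7), cursors c1@3 c2@3 c3@3, authorship 123....
After op 4 (add_cursor(5)): buffer="fffamkd" (len 7), cursors c1@3 c2@3 c3@3 c4@5, authorship 123....
Authorship (.=original, N=cursor N): 1 2 3 . . . .
Index 4: author = original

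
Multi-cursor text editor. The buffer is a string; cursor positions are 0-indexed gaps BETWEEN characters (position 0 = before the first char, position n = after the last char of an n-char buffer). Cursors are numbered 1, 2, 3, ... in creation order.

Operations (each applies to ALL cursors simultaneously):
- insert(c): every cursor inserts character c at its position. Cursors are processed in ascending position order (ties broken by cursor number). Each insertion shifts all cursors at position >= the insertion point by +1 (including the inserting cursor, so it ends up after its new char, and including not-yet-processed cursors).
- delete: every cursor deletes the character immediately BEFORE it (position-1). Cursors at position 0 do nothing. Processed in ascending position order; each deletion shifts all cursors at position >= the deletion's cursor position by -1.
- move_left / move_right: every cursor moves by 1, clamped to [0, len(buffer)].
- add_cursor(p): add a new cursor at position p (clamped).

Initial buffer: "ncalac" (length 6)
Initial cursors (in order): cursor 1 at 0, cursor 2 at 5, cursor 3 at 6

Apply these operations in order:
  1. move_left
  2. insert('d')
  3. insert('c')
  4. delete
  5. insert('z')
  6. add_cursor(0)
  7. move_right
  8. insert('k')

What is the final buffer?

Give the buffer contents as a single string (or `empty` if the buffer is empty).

Answer: dkznkcaldzakdzck

Derivation:
After op 1 (move_left): buffer="ncalac" (len 6), cursors c1@0 c2@4 c3@5, authorship ......
After op 2 (insert('d')): buffer="dncaldadc" (len 9), cursors c1@1 c2@6 c3@8, authorship 1....2.3.
After op 3 (insert('c')): buffer="dcncaldcadcc" (len 12), cursors c1@2 c2@8 c3@11, authorship 11....22.33.
After op 4 (delete): buffer="dncaldadc" (len 9), cursors c1@1 c2@6 c3@8, authorship 1....2.3.
After op 5 (insert('z')): buffer="dzncaldzadzc" (len 12), cursors c1@2 c2@8 c3@11, authorship 11....22.33.
After op 6 (add_cursor(0)): buffer="dzncaldzadzc" (len 12), cursors c4@0 c1@2 c2@8 c3@11, authorship 11....22.33.
After op 7 (move_right): buffer="dzncaldzadzc" (len 12), cursors c4@1 c1@3 c2@9 c3@12, authorship 11....22.33.
After op 8 (insert('k')): buffer="dkznkcaldzakdzck" (len 16), cursors c4@2 c1@5 c2@12 c3@16, authorship 141.1...22.233.3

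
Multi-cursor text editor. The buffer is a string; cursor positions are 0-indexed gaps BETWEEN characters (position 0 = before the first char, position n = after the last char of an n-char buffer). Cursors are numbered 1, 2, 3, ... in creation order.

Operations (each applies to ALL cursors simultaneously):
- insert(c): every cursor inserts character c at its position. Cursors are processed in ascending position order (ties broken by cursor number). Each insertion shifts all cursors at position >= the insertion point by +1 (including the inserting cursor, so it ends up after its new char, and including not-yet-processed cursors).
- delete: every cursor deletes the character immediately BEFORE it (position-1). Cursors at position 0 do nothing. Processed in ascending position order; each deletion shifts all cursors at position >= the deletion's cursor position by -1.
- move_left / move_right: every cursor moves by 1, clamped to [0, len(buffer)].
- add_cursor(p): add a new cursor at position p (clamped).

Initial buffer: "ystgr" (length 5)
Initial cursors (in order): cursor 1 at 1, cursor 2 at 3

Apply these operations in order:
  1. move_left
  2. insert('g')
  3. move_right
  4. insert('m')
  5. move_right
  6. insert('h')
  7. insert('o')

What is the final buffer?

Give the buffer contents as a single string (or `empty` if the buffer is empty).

After op 1 (move_left): buffer="ystgr" (len 5), cursors c1@0 c2@2, authorship .....
After op 2 (insert('g')): buffer="gysgtgr" (len 7), cursors c1@1 c2@4, authorship 1..2...
After op 3 (move_right): buffer="gysgtgr" (len 7), cursors c1@2 c2@5, authorship 1..2...
After op 4 (insert('m')): buffer="gymsgtmgr" (len 9), cursors c1@3 c2@7, authorship 1.1.2.2..
After op 5 (move_right): buffer="gymsgtmgr" (len 9), cursors c1@4 c2@8, authorship 1.1.2.2..
After op 6 (insert('h')): buffer="gymshgtmghr" (len 11), cursors c1@5 c2@10, authorship 1.1.12.2.2.
After op 7 (insert('o')): buffer="gymshogtmghor" (len 13), cursors c1@6 c2@12, authorship 1.1.112.2.22.

Answer: gymshogtmghor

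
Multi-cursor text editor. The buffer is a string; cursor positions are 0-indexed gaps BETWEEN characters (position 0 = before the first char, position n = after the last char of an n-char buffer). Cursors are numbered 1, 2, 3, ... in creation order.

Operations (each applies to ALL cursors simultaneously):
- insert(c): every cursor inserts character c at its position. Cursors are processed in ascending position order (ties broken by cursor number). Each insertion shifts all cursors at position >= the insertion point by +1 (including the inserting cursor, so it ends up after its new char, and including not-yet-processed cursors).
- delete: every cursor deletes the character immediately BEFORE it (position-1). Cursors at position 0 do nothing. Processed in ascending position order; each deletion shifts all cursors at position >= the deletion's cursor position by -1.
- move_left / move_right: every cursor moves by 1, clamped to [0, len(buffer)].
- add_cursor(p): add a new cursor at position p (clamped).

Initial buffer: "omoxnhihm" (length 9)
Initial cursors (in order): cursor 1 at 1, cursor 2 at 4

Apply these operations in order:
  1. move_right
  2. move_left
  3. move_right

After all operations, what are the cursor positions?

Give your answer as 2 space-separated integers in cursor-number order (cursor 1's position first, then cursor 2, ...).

After op 1 (move_right): buffer="omoxnhihm" (len 9), cursors c1@2 c2@5, authorship .........
After op 2 (move_left): buffer="omoxnhihm" (len 9), cursors c1@1 c2@4, authorship .........
After op 3 (move_right): buffer="omoxnhihm" (len 9), cursors c1@2 c2@5, authorship .........

Answer: 2 5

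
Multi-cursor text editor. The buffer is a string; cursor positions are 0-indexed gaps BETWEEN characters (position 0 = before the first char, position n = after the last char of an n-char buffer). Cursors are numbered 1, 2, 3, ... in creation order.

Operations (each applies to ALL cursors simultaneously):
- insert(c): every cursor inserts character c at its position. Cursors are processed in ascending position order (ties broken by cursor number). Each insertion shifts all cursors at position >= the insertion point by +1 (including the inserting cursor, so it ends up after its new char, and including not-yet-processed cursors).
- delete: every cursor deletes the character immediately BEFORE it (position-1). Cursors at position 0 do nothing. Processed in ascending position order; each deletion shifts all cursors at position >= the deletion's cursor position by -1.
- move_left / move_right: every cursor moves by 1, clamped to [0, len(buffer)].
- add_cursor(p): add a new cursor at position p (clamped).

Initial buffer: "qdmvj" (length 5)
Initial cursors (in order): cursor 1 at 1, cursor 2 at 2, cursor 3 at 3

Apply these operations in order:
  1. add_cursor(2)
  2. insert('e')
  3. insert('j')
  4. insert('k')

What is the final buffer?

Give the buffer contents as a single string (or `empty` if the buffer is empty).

Answer: qejkdeejjkkmejkvj

Derivation:
After op 1 (add_cursor(2)): buffer="qdmvj" (len 5), cursors c1@1 c2@2 c4@2 c3@3, authorship .....
After op 2 (insert('e')): buffer="qedeemevj" (len 9), cursors c1@2 c2@5 c4@5 c3@7, authorship .1.24.3..
After op 3 (insert('j')): buffer="qejdeejjmejvj" (len 13), cursors c1@3 c2@8 c4@8 c3@11, authorship .11.2424.33..
After op 4 (insert('k')): buffer="qejkdeejjkkmejkvj" (len 17), cursors c1@4 c2@11 c4@11 c3@15, authorship .111.242424.333..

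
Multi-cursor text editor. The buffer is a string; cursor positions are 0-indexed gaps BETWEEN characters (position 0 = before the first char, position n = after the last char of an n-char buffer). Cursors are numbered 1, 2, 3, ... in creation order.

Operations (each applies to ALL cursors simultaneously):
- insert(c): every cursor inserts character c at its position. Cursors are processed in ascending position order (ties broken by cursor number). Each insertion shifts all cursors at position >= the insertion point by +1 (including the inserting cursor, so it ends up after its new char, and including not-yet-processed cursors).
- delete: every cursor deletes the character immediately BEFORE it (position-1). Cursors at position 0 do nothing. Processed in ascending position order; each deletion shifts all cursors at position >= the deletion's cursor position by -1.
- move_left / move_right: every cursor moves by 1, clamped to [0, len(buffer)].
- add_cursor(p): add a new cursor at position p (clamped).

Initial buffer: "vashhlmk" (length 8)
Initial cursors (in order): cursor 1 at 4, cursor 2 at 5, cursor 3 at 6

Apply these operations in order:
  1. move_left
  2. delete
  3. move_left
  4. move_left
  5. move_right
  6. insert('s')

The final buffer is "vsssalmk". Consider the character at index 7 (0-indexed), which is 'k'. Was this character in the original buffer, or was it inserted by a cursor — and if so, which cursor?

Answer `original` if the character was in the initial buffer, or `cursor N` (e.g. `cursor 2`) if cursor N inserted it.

After op 1 (move_left): buffer="vashhlmk" (len 8), cursors c1@3 c2@4 c3@5, authorship ........
After op 2 (delete): buffer="valmk" (len 5), cursors c1@2 c2@2 c3@2, authorship .....
After op 3 (move_left): buffer="valmk" (len 5), cursors c1@1 c2@1 c3@1, authorship .....
After op 4 (move_left): buffer="valmk" (len 5), cursors c1@0 c2@0 c3@0, authorship .....
After op 5 (move_right): buffer="valmk" (len 5), cursors c1@1 c2@1 c3@1, authorship .....
After op 6 (insert('s')): buffer="vsssalmk" (len 8), cursors c1@4 c2@4 c3@4, authorship .123....
Authorship (.=original, N=cursor N): . 1 2 3 . . . .
Index 7: author = original

Answer: original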